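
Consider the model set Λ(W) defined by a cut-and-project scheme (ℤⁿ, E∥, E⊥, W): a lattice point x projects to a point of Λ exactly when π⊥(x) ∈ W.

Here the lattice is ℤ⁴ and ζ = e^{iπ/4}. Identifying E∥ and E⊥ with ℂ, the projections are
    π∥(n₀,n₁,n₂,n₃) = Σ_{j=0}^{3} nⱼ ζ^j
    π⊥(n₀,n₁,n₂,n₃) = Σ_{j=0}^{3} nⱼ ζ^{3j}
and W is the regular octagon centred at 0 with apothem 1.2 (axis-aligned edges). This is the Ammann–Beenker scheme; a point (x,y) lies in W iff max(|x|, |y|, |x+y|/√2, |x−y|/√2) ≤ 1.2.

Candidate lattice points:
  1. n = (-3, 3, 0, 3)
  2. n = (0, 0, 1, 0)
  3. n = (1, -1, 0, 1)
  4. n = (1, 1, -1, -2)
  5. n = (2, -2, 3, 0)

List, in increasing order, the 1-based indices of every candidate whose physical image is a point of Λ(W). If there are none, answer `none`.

Internal map: ζ^{3j} for j=0..3 gives (1,0), (−√2/2,√2/2), (0,−1), (√2/2,√2/2).
candidate 1: n = (-3, 3, 0, 3) → π⊥ ≈ (-3.00000, +4.24264); max(|x|,|y|,|x±y|/√2) = 5.12132 > 1.2 ⇒ ∉ W
candidate 2: n = (0, 0, 1, 0) → π⊥ ≈ (+0.00000, -1.00000); max(|x|,|y|,|x±y|/√2) = 1.00000 ≤ 1.2 ⇒ ∈ W
candidate 3: n = (1, -1, 0, 1) → π⊥ ≈ (+2.41421, +0.00000); max(|x|,|y|,|x±y|/√2) = 2.41421 > 1.2 ⇒ ∉ W
candidate 4: n = (1, 1, -1, -2) → π⊥ ≈ (-1.12132, +0.29289); max(|x|,|y|,|x±y|/√2) = 1.12132 ≤ 1.2 ⇒ ∈ W
candidate 5: n = (2, -2, 3, 0) → π⊥ ≈ (+3.41421, -4.41421); max(|x|,|y|,|x±y|/√2) = 5.53553 > 1.2 ⇒ ∉ W

2, 4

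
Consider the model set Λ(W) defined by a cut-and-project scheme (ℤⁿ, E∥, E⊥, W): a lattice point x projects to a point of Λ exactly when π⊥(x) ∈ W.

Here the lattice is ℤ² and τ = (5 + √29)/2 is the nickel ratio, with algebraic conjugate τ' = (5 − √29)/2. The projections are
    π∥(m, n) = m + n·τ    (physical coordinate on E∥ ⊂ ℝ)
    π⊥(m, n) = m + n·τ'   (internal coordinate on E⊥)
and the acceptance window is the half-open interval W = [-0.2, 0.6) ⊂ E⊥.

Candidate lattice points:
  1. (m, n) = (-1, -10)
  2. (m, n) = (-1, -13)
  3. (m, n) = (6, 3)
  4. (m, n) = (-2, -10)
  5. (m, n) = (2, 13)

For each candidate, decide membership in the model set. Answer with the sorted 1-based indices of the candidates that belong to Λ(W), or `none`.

4

τ' = (5−√29)/2 ≈ -0.19258.
#1 (-1,-10): internal coord -1 + (-10)·τ' = +0.92582; +0.92582 ∉ [-0.2, 0.6) → out
#2 (-1,-13): internal coord -1 + (-13)·τ' = +1.50357; +1.50357 ∉ [-0.2, 0.6) → out
#3 (6,3): internal coord 6 + (3)·τ' = +5.42225; +5.42225 ∉ [-0.2, 0.6) → out
#4 (-2,-10): internal coord -2 + (-10)·τ' = -0.07418; -0.07418 ∈ [-0.2, 0.6) → IN Λ
#5 (2,13): internal coord 2 + (13)·τ' = -0.50357; -0.50357 ∉ [-0.2, 0.6) → out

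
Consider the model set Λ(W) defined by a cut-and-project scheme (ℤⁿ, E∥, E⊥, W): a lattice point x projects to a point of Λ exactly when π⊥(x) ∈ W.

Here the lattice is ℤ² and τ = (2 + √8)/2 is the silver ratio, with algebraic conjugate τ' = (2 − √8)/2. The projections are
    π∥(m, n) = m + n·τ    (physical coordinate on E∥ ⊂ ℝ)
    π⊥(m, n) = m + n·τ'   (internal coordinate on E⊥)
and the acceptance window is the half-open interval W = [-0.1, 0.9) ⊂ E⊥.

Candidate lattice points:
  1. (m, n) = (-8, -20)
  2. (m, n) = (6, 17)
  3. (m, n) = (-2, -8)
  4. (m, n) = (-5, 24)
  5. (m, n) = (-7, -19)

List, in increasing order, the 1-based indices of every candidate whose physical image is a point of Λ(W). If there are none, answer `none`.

Numerically τ ≈ 2.41421 and τ' = −1/τ ≈ -0.41421.
candidate 1: (m,n)=(-8,-20) → π∥ = -8-20·τ ≈ -56.28427, π⊥ = -8-20·τ' ≈ 0.28427 ∈ [-0.1, 0.9) ⇒ IN Λ
candidate 2: (m,n)=(6,17) → π∥ = 6+17·τ ≈ 47.04163, π⊥ = 6+17·τ' ≈ -1.04163 ∉ [-0.1, 0.9) ⇒ out
candidate 3: (m,n)=(-2,-8) → π∥ = -2-8·τ ≈ -21.31371, π⊥ = -2-8·τ' ≈ 1.31371 ∉ [-0.1, 0.9) ⇒ out
candidate 4: (m,n)=(-5,24) → π∥ = -5+24·τ ≈ 52.94113, π⊥ = -5+24·τ' ≈ -14.94113 ∉ [-0.1, 0.9) ⇒ out
candidate 5: (m,n)=(-7,-19) → π∥ = -7-19·τ ≈ -52.87006, π⊥ = -7-19·τ' ≈ 0.87006 ∈ [-0.1, 0.9) ⇒ IN Λ

1, 5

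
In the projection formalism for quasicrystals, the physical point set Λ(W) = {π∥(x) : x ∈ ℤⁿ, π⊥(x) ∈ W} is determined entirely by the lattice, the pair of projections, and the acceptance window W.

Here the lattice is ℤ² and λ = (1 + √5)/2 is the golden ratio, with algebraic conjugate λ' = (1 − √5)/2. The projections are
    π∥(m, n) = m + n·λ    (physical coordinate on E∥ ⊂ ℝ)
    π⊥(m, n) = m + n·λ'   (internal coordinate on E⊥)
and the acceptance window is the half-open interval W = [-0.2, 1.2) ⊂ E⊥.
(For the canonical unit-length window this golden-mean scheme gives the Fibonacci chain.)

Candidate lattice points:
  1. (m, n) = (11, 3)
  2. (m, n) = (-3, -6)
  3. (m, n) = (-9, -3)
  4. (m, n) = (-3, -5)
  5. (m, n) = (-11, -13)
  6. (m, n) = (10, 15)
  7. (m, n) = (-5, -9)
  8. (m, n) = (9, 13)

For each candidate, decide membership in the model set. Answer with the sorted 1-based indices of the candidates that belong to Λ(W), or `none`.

2, 4, 6, 7, 8

λ' = (1−√5)/2 ≈ -0.61803.
#1 (11,3): internal coord 11 + (3)·λ' = +9.14590; +9.14590 ∉ [-0.2, 1.2) → out
#2 (-3,-6): internal coord -3 + (-6)·λ' = +0.70820; +0.70820 ∈ [-0.2, 1.2) → IN Λ
#3 (-9,-3): internal coord -9 + (-3)·λ' = -7.14590; -7.14590 ∉ [-0.2, 1.2) → out
#4 (-3,-5): internal coord -3 + (-5)·λ' = +0.09017; +0.09017 ∈ [-0.2, 1.2) → IN Λ
#5 (-11,-13): internal coord -11 + (-13)·λ' = -2.96556; -2.96556 ∉ [-0.2, 1.2) → out
#6 (10,15): internal coord 10 + (15)·λ' = +0.72949; +0.72949 ∈ [-0.2, 1.2) → IN Λ
#7 (-5,-9): internal coord -5 + (-9)·λ' = +0.56231; +0.56231 ∈ [-0.2, 1.2) → IN Λ
#8 (9,13): internal coord 9 + (13)·λ' = +0.96556; +0.96556 ∈ [-0.2, 1.2) → IN Λ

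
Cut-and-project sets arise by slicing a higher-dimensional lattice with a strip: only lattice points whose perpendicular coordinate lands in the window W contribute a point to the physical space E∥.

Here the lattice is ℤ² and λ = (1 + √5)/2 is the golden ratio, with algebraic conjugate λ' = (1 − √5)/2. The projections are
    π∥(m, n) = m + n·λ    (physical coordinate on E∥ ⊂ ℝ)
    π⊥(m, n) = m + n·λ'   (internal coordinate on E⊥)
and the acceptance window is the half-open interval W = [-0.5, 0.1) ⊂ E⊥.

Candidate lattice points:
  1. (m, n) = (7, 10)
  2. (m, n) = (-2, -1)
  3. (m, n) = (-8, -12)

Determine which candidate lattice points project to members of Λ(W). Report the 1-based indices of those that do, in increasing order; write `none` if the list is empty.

none

λ' = (1−√5)/2 ≈ -0.618034.
candidate 1: (m,n)=(7,10) → π∥ = 7+10·λ ≈ 23.180340, π⊥ = 7+10·λ' ≈ 0.819660 ∉ [-0.5, 0.1) ⇒ out
candidate 2: (m,n)=(-2,-1) → π∥ = -2-1·λ ≈ -3.618034, π⊥ = -2-1·λ' ≈ -1.381966 ∉ [-0.5, 0.1) ⇒ out
candidate 3: (m,n)=(-8,-12) → π∥ = -8-12·λ ≈ -27.416408, π⊥ = -8-12·λ' ≈ -0.583592 ∉ [-0.5, 0.1) ⇒ out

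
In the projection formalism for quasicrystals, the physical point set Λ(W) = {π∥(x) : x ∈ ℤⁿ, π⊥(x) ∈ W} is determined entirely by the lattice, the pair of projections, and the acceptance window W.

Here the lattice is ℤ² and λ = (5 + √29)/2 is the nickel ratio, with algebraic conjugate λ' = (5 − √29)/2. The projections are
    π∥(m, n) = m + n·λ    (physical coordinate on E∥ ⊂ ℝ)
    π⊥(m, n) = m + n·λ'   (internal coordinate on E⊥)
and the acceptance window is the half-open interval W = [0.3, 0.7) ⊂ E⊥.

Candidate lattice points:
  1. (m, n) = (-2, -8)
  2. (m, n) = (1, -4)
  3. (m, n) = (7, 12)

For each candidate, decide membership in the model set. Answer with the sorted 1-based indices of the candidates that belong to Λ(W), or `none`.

Compute λ' = (5−√29)/2 = -0.19258, so π⊥(m,n) = m -0.19258·n.
#1 (-2,-8): internal coord -2 + (-8)·λ' = -0.45934; -0.45934 ∉ [0.3, 0.7) → out
#2 (1,-4): internal coord 1 + (-4)·λ' = +1.77033; +1.77033 ∉ [0.3, 0.7) → out
#3 (7,12): internal coord 7 + (12)·λ' = +4.68901; +4.68901 ∉ [0.3, 0.7) → out

none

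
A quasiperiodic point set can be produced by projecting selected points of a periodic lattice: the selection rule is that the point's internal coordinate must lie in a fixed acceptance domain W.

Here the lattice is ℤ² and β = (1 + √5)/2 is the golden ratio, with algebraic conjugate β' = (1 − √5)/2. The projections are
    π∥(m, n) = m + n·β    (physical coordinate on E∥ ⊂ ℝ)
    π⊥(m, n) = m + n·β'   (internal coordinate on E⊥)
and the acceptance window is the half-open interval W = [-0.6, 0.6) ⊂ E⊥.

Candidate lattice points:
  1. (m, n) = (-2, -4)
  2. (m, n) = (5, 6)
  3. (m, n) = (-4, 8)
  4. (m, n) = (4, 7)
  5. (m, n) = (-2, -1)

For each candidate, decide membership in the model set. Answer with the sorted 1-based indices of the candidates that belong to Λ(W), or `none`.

1, 4

β' = (1−√5)/2 ≈ -0.6180.
candidate 1: (m,n)=(-2,-4) → π∥ = -2-4·β ≈ -8.4721, π⊥ = -2-4·β' ≈ 0.4721 ∈ [-0.6, 0.6) ⇒ IN Λ
candidate 2: (m,n)=(5,6) → π∥ = 5+6·β ≈ 14.7082, π⊥ = 5+6·β' ≈ 1.2918 ∉ [-0.6, 0.6) ⇒ out
candidate 3: (m,n)=(-4,8) → π∥ = -4+8·β ≈ 8.9443, π⊥ = -4+8·β' ≈ -8.9443 ∉ [-0.6, 0.6) ⇒ out
candidate 4: (m,n)=(4,7) → π∥ = 4+7·β ≈ 15.3262, π⊥ = 4+7·β' ≈ -0.3262 ∈ [-0.6, 0.6) ⇒ IN Λ
candidate 5: (m,n)=(-2,-1) → π∥ = -2-1·β ≈ -3.6180, π⊥ = -2-1·β' ≈ -1.3820 ∉ [-0.6, 0.6) ⇒ out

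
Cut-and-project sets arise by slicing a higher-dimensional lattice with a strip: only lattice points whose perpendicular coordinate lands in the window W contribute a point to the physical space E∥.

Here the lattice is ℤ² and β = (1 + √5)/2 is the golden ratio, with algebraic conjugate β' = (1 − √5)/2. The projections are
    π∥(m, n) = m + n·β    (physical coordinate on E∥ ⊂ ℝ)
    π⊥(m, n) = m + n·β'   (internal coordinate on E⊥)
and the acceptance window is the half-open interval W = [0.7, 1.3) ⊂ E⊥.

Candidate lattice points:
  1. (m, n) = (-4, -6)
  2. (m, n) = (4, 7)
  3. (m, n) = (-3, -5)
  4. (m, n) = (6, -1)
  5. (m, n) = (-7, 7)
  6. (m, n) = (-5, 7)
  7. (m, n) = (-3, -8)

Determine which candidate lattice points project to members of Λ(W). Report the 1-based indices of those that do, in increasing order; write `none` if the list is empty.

none

β' = (1−√5)/2 ≈ -0.618034.
#1 (-4,-6): internal coord -4 + (-6)·β' = -0.291796; -0.291796 ∉ [0.7, 1.3) → out
#2 (4,7): internal coord 4 + (7)·β' = -0.326238; -0.326238 ∉ [0.7, 1.3) → out
#3 (-3,-5): internal coord -3 + (-5)·β' = +0.090170; +0.090170 ∉ [0.7, 1.3) → out
#4 (6,-1): internal coord 6 + (-1)·β' = +6.618034; +6.618034 ∉ [0.7, 1.3) → out
#5 (-7,7): internal coord -7 + (7)·β' = -11.326238; -11.326238 ∉ [0.7, 1.3) → out
#6 (-5,7): internal coord -5 + (7)·β' = -9.326238; -9.326238 ∉ [0.7, 1.3) → out
#7 (-3,-8): internal coord -3 + (-8)·β' = +1.944272; +1.944272 ∉ [0.7, 1.3) → out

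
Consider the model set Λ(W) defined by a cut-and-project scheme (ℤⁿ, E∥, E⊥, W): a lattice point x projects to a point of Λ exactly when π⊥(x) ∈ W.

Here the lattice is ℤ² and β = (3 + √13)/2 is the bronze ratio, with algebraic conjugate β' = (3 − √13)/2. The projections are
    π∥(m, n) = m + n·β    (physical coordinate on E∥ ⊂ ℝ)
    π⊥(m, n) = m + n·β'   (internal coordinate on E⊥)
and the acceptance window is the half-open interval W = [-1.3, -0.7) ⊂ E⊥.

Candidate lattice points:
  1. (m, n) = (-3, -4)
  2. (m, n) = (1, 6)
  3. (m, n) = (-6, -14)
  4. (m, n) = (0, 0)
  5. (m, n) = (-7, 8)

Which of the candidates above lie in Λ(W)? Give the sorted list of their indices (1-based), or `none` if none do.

2

β' = (3−√13)/2 ≈ -0.302776.
#1 (-3,-4): internal coord -3 + (-4)·β' = -1.788897; -1.788897 ∉ [-1.3, -0.7) → out
#2 (1,6): internal coord 1 + (6)·β' = -0.816654; -0.816654 ∈ [-1.3, -0.7) → IN Λ
#3 (-6,-14): internal coord -6 + (-14)·β' = -1.761141; -1.761141 ∉ [-1.3, -0.7) → out
#4 (0,0): internal coord 0 + (0)·β' = +0.000000; +0.000000 ∉ [-1.3, -0.7) → out
#5 (-7,8): internal coord -7 + (8)·β' = -9.422205; -9.422205 ∉ [-1.3, -0.7) → out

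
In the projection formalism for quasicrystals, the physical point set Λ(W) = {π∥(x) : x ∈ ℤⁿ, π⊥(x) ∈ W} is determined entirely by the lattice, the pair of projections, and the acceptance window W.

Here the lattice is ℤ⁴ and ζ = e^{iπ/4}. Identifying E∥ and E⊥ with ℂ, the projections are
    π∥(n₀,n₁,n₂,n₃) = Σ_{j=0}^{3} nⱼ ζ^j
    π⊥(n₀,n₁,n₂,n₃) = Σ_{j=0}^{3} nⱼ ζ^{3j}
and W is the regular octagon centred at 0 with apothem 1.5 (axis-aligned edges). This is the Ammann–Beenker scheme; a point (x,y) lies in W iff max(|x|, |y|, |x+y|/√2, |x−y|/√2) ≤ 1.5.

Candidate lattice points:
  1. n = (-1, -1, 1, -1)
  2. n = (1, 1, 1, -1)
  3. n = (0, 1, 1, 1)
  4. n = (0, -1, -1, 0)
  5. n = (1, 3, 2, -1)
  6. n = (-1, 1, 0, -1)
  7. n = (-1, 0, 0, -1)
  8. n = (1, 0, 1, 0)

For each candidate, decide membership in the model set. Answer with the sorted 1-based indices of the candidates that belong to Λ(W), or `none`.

2, 3, 4, 8

Internal map: ζ^{3j} for j=0..3 gives (1,0), (−√2/2,√2/2), (0,−1), (√2/2,√2/2).
#1 (-1, -1, 1, -1): internal (-1.0000, -2.4142); octagon support 2.4142 vs apothem 1.5 → ∉ W
#2 (1, 1, 1, -1): internal (-0.4142, -1.0000); octagon support 1.0000 vs apothem 1.5 → ∈ W
#3 (0, 1, 1, 1): internal (0.0000, 0.4142); octagon support 0.4142 vs apothem 1.5 → ∈ W
#4 (0, -1, -1, 0): internal (0.7071, 0.2929); octagon support 0.7071 vs apothem 1.5 → ∈ W
#5 (1, 3, 2, -1): internal (-1.8284, -0.5858); octagon support 1.8284 vs apothem 1.5 → ∉ W
#6 (-1, 1, 0, -1): internal (-2.4142, 0.0000); octagon support 2.4142 vs apothem 1.5 → ∉ W
#7 (-1, 0, 0, -1): internal (-1.7071, -0.7071); octagon support 1.7071 vs apothem 1.5 → ∉ W
#8 (1, 0, 1, 0): internal (1.0000, -1.0000); octagon support 1.4142 vs apothem 1.5 → ∈ W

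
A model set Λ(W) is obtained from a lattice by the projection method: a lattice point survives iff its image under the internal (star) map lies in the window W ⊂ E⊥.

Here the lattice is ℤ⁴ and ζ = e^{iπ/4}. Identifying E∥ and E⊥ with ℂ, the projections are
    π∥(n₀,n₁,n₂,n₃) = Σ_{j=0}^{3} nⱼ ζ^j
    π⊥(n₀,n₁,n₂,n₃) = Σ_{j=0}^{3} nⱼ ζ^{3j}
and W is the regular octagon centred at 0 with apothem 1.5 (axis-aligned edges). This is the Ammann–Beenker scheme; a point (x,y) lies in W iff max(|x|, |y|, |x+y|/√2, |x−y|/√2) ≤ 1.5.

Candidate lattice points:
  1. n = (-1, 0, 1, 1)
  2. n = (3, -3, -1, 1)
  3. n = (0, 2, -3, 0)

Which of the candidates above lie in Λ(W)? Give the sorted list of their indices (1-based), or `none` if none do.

1

π⊥(n) = n₀ + n₁ζ³ + n₂ζ⁶ + n₃ζ⁹ where ζ = e^{iπ/4}.
candidate 1: n = (-1, 0, 1, 1) → π⊥ ≈ (-0.292893, -0.292893); max(|x|,|y|,|x±y|/√2) = 0.414214 ≤ 1.5 ⇒ ∈ W
candidate 2: n = (3, -3, -1, 1) → π⊥ ≈ (+5.828427, -0.414214); max(|x|,|y|,|x±y|/√2) = 5.828427 > 1.5 ⇒ ∉ W
candidate 3: n = (0, 2, -3, 0) → π⊥ ≈ (-1.414214, +4.414214); max(|x|,|y|,|x±y|/√2) = 4.414214 > 1.5 ⇒ ∉ W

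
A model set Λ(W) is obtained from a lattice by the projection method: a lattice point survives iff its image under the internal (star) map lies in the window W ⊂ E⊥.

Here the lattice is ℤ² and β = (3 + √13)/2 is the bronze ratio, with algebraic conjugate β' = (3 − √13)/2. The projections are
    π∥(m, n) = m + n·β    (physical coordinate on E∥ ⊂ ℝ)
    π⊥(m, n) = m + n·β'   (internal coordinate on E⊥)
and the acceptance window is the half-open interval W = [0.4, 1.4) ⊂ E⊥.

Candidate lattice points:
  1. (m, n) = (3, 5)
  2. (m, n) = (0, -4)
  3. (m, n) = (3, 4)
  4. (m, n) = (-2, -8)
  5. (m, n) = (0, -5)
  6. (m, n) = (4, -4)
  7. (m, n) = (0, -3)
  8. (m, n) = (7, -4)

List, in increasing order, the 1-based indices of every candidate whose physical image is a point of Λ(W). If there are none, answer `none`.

2, 4, 7

β' = (3−√13)/2 ≈ -0.30278.
candidate 1: (m,n)=(3,5) → π∥ = 3+5·β ≈ 19.51388, π⊥ = 3+5·β' ≈ 1.48612 ∉ [0.4, 1.4) ⇒ out
candidate 2: (m,n)=(0,-4) → π∥ = 0-4·β ≈ -13.21110, π⊥ = 0-4·β' ≈ 1.21110 ∈ [0.4, 1.4) ⇒ IN Λ
candidate 3: (m,n)=(3,4) → π∥ = 3+4·β ≈ 16.21110, π⊥ = 3+4·β' ≈ 1.78890 ∉ [0.4, 1.4) ⇒ out
candidate 4: (m,n)=(-2,-8) → π∥ = -2-8·β ≈ -28.42221, π⊥ = -2-8·β' ≈ 0.42221 ∈ [0.4, 1.4) ⇒ IN Λ
candidate 5: (m,n)=(0,-5) → π∥ = 0-5·β ≈ -16.51388, π⊥ = 0-5·β' ≈ 1.51388 ∉ [0.4, 1.4) ⇒ out
candidate 6: (m,n)=(4,-4) → π∥ = 4-4·β ≈ -9.21110, π⊥ = 4-4·β' ≈ 5.21110 ∉ [0.4, 1.4) ⇒ out
candidate 7: (m,n)=(0,-3) → π∥ = 0-3·β ≈ -9.90833, π⊥ = 0-3·β' ≈ 0.90833 ∈ [0.4, 1.4) ⇒ IN Λ
candidate 8: (m,n)=(7,-4) → π∥ = 7-4·β ≈ -6.21110, π⊥ = 7-4·β' ≈ 8.21110 ∉ [0.4, 1.4) ⇒ out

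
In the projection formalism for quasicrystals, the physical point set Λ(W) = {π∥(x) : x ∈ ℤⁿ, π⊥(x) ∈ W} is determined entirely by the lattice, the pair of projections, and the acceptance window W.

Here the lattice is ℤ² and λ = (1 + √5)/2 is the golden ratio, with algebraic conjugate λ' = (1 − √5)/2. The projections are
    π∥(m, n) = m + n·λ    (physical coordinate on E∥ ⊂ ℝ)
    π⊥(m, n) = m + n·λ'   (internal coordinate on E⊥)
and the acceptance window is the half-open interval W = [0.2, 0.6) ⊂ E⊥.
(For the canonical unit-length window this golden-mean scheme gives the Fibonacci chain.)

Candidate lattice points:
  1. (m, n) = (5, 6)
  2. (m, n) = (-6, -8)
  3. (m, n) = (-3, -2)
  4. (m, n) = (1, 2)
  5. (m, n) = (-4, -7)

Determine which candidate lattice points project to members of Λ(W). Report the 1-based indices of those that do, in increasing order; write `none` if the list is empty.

Compute λ' = (1−√5)/2 = -0.61803, so π⊥(m,n) = m -0.61803·n.
candidate 1: (m,n)=(5,6) → π∥ = 5+6·λ ≈ 14.70820, π⊥ = 5+6·λ' ≈ 1.29180 ∉ [0.2, 0.6) ⇒ out
candidate 2: (m,n)=(-6,-8) → π∥ = -6-8·λ ≈ -18.94427, π⊥ = -6-8·λ' ≈ -1.05573 ∉ [0.2, 0.6) ⇒ out
candidate 3: (m,n)=(-3,-2) → π∥ = -3-2·λ ≈ -6.23607, π⊥ = -3-2·λ' ≈ -1.76393 ∉ [0.2, 0.6) ⇒ out
candidate 4: (m,n)=(1,2) → π∥ = 1+2·λ ≈ 4.23607, π⊥ = 1+2·λ' ≈ -0.23607 ∉ [0.2, 0.6) ⇒ out
candidate 5: (m,n)=(-4,-7) → π∥ = -4-7·λ ≈ -15.32624, π⊥ = -4-7·λ' ≈ 0.32624 ∈ [0.2, 0.6) ⇒ IN Λ

5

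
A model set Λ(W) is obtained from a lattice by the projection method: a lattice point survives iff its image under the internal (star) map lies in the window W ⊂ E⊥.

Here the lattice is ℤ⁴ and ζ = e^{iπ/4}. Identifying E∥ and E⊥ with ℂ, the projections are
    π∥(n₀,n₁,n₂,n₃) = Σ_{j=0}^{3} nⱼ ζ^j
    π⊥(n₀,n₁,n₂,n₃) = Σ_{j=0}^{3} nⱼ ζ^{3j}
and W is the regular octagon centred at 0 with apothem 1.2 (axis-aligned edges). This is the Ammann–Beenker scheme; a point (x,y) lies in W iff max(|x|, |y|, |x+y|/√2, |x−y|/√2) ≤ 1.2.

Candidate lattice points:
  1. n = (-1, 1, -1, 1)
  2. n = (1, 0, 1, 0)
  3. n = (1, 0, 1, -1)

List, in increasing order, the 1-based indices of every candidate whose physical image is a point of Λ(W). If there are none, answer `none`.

none

π⊥(n) = n₀ + n₁ζ³ + n₂ζ⁶ + n₃ζ⁹ where ζ = e^{iπ/4}.
candidate 1: n = (-1, 1, -1, 1) → π⊥ ≈ (-1.00000, +2.41421); max(|x|,|y|,|x±y|/√2) = 2.41421 > 1.2 ⇒ ∉ W
candidate 2: n = (1, 0, 1, 0) → π⊥ ≈ (+1.00000, -1.00000); max(|x|,|y|,|x±y|/√2) = 1.41421 > 1.2 ⇒ ∉ W
candidate 3: n = (1, 0, 1, -1) → π⊥ ≈ (+0.29289, -1.70711); max(|x|,|y|,|x±y|/√2) = 1.70711 > 1.2 ⇒ ∉ W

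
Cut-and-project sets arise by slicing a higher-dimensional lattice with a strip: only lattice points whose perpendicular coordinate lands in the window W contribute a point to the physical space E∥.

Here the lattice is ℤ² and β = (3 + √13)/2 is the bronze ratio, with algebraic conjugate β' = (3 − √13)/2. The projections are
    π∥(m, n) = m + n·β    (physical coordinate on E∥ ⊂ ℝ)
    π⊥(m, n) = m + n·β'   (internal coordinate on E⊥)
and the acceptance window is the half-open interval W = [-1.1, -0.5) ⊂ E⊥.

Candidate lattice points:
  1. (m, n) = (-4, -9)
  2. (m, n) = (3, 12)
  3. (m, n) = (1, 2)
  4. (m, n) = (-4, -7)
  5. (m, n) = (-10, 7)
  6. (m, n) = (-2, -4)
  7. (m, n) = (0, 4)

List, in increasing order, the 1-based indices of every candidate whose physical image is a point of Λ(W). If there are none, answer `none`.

2, 6

β' = (3−√13)/2 ≈ -0.3028.
#1 (-4,-9): internal coord -4 + (-9)·β' = -1.2750; -1.2750 ∉ [-1.1, -0.5) → out
#2 (3,12): internal coord 3 + (12)·β' = -0.6333; -0.6333 ∈ [-1.1, -0.5) → IN Λ
#3 (1,2): internal coord 1 + (2)·β' = +0.3944; +0.3944 ∉ [-1.1, -0.5) → out
#4 (-4,-7): internal coord -4 + (-7)·β' = -1.8806; -1.8806 ∉ [-1.1, -0.5) → out
#5 (-10,7): internal coord -10 + (7)·β' = -12.1194; -12.1194 ∉ [-1.1, -0.5) → out
#6 (-2,-4): internal coord -2 + (-4)·β' = -0.7889; -0.7889 ∈ [-1.1, -0.5) → IN Λ
#7 (0,4): internal coord 0 + (4)·β' = -1.2111; -1.2111 ∉ [-1.1, -0.5) → out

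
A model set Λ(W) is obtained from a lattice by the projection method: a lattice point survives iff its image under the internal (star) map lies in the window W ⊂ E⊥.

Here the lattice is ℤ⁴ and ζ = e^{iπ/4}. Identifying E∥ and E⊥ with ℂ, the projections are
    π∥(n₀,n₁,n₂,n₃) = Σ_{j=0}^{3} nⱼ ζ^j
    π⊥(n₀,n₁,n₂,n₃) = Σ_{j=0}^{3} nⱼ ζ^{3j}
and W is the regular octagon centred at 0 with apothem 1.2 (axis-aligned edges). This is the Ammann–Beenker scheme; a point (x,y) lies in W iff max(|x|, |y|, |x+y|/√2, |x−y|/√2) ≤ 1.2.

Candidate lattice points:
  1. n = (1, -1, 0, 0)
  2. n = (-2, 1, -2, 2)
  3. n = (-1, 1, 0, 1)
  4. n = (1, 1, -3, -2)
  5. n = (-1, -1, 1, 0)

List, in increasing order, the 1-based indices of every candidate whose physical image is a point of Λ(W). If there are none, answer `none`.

Internal map: ζ^{3j} for j=0..3 gives (1,0), (−√2/2,√2/2), (0,−1), (√2/2,√2/2).
#1 (1, -1, 0, 0): internal (1.70711, -0.70711); octagon support 1.70711 vs apothem 1.2 → ∉ W
#2 (-2, 1, -2, 2): internal (-1.29289, 4.12132); octagon support 4.12132 vs apothem 1.2 → ∉ W
#3 (-1, 1, 0, 1): internal (-1.00000, 1.41421); octagon support 1.70711 vs apothem 1.2 → ∉ W
#4 (1, 1, -3, -2): internal (-1.12132, 2.29289); octagon support 2.41421 vs apothem 1.2 → ∉ W
#5 (-1, -1, 1, 0): internal (-0.29289, -1.70711); octagon support 1.70711 vs apothem 1.2 → ∉ W

none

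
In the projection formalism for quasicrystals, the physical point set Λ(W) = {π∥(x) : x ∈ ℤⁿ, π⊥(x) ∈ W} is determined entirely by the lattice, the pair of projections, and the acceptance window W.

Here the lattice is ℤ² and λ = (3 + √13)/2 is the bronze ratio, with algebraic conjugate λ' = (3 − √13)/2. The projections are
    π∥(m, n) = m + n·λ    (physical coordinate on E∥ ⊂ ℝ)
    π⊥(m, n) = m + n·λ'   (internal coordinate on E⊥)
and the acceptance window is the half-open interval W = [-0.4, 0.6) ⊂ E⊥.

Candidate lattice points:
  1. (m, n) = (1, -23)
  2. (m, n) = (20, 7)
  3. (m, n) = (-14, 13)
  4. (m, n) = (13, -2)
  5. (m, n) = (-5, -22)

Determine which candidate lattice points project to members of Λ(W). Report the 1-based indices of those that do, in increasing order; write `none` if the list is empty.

none

λ' = (3−√13)/2 ≈ -0.302776.
#1 (1,-23): internal coord 1 + (-23)·λ' = +7.963840; +7.963840 ∉ [-0.4, 0.6) → out
#2 (20,7): internal coord 20 + (7)·λ' = +17.880571; +17.880571 ∉ [-0.4, 0.6) → out
#3 (-14,13): internal coord -14 + (13)·λ' = -17.936083; -17.936083 ∉ [-0.4, 0.6) → out
#4 (13,-2): internal coord 13 + (-2)·λ' = +13.605551; +13.605551 ∉ [-0.4, 0.6) → out
#5 (-5,-22): internal coord -5 + (-22)·λ' = +1.661064; +1.661064 ∉ [-0.4, 0.6) → out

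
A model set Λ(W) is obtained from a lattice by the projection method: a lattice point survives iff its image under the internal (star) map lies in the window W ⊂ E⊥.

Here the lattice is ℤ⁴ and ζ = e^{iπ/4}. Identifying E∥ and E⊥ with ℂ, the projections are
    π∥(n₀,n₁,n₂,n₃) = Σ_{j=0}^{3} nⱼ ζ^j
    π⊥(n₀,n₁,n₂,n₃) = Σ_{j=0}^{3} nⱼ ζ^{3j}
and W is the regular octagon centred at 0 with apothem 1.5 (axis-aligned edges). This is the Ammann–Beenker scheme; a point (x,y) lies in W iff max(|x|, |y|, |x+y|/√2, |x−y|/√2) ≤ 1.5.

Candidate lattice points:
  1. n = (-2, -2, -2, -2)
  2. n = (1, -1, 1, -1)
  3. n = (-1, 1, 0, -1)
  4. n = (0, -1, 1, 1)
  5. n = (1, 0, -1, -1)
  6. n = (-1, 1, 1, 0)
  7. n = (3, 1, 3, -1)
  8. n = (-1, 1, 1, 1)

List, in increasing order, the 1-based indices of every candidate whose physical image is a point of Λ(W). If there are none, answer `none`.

5, 8

π⊥(n) = n₀ + n₁ζ³ + n₂ζ⁶ + n₃ζ⁹ where ζ = e^{iπ/4}.
candidate 1: n = (-2, -2, -2, -2) → π⊥ ≈ (-2.000000, -0.828427); max(|x|,|y|,|x±y|/√2) = 2.000000 > 1.5 ⇒ ∉ W
candidate 2: n = (1, -1, 1, -1) → π⊥ ≈ (+1.000000, -2.414214); max(|x|,|y|,|x±y|/√2) = 2.414214 > 1.5 ⇒ ∉ W
candidate 3: n = (-1, 1, 0, -1) → π⊥ ≈ (-2.414214, +0.000000); max(|x|,|y|,|x±y|/√2) = 2.414214 > 1.5 ⇒ ∉ W
candidate 4: n = (0, -1, 1, 1) → π⊥ ≈ (+1.414214, -1.000000); max(|x|,|y|,|x±y|/√2) = 1.707107 > 1.5 ⇒ ∉ W
candidate 5: n = (1, 0, -1, -1) → π⊥ ≈ (+0.292893, +0.292893); max(|x|,|y|,|x±y|/√2) = 0.414214 ≤ 1.5 ⇒ ∈ W
candidate 6: n = (-1, 1, 1, 0) → π⊥ ≈ (-1.707107, -0.292893); max(|x|,|y|,|x±y|/√2) = 1.707107 > 1.5 ⇒ ∉ W
candidate 7: n = (3, 1, 3, -1) → π⊥ ≈ (+1.585786, -3.000000); max(|x|,|y|,|x±y|/√2) = 3.242641 > 1.5 ⇒ ∉ W
candidate 8: n = (-1, 1, 1, 1) → π⊥ ≈ (-1.000000, +0.414214); max(|x|,|y|,|x±y|/√2) = 1.000000 ≤ 1.5 ⇒ ∈ W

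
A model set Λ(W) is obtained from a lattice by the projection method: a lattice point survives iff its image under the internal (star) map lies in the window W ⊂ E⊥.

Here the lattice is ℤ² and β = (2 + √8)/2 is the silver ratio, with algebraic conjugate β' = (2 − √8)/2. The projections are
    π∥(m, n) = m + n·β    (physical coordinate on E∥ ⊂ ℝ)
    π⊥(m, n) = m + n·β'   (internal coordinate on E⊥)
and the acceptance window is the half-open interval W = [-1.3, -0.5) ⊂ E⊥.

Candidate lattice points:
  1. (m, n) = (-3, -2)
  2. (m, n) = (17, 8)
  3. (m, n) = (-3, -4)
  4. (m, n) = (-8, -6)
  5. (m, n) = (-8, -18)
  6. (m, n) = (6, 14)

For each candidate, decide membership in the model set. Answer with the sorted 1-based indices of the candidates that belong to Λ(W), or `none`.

5

β' = (2−√8)/2 ≈ -0.41421.
#1 (-3,-2): internal coord -3 + (-2)·β' = -2.17157; -2.17157 ∉ [-1.3, -0.5) → out
#2 (17,8): internal coord 17 + (8)·β' = +13.68629; +13.68629 ∉ [-1.3, -0.5) → out
#3 (-3,-4): internal coord -3 + (-4)·β' = -1.34315; -1.34315 ∉ [-1.3, -0.5) → out
#4 (-8,-6): internal coord -8 + (-6)·β' = -5.51472; -5.51472 ∉ [-1.3, -0.5) → out
#5 (-8,-18): internal coord -8 + (-18)·β' = -0.54416; -0.54416 ∈ [-1.3, -0.5) → IN Λ
#6 (6,14): internal coord 6 + (14)·β' = +0.20101; +0.20101 ∉ [-1.3, -0.5) → out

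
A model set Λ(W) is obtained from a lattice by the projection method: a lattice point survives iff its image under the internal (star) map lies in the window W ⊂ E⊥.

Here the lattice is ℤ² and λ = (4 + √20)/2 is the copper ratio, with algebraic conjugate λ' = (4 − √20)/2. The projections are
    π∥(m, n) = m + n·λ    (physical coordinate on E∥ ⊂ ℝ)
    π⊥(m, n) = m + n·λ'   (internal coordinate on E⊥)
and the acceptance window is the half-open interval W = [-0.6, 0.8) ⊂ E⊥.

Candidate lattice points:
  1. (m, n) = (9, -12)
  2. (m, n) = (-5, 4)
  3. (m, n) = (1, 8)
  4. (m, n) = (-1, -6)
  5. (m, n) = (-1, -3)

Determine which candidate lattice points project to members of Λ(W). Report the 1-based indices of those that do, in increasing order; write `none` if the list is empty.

4, 5

λ' = (4−√20)/2 ≈ -0.2361.
[1] lift (9,-12): star map gives 11.8328; window check -0.6 ≤ 11.8328 < 0.8 is false → out
[2] lift (-5,4): star map gives -5.9443; window check -0.6 ≤ -5.9443 < 0.8 is false → out
[3] lift (1,8): star map gives -0.8885; window check -0.6 ≤ -0.8885 < 0.8 is false → out
[4] lift (-1,-6): star map gives 0.4164; window check -0.6 ≤ 0.4164 < 0.8 is true → IN Λ
[5] lift (-1,-3): star map gives -0.2918; window check -0.6 ≤ -0.2918 < 0.8 is true → IN Λ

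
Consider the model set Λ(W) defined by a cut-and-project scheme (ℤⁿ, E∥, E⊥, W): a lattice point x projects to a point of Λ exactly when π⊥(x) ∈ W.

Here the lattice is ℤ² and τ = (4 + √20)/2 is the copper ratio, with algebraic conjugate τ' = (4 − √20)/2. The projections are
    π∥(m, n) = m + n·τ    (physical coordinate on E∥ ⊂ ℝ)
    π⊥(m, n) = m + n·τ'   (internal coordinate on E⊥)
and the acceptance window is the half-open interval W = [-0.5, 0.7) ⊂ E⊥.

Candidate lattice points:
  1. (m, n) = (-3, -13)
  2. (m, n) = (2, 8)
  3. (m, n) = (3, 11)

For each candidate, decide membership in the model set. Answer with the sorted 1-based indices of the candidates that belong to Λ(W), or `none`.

τ' = (4−√20)/2 ≈ -0.23607.
#1 (-3,-13): internal coord -3 + (-13)·τ' = +0.06888; +0.06888 ∈ [-0.5, 0.7) → IN Λ
#2 (2,8): internal coord 2 + (8)·τ' = +0.11146; +0.11146 ∈ [-0.5, 0.7) → IN Λ
#3 (3,11): internal coord 3 + (11)·τ' = +0.40325; +0.40325 ∈ [-0.5, 0.7) → IN Λ

1, 2, 3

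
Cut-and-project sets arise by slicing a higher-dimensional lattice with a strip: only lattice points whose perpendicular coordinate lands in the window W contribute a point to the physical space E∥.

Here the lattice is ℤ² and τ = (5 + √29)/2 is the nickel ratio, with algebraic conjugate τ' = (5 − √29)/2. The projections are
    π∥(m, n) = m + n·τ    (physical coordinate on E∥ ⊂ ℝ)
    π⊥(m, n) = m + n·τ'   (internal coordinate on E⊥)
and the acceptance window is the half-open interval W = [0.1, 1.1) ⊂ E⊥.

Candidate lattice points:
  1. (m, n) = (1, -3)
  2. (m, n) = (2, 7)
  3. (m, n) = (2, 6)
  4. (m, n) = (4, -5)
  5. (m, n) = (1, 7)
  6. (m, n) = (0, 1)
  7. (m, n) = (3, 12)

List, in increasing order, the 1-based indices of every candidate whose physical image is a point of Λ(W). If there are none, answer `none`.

Numerically τ ≈ 5.19258 and τ' = −1/τ ≈ -0.19258.
#1 (1,-3): internal coord 1 + (-3)·τ' = +1.57775; +1.57775 ∉ [0.1, 1.1) → out
#2 (2,7): internal coord 2 + (7)·τ' = +0.65192; +0.65192 ∈ [0.1, 1.1) → IN Λ
#3 (2,6): internal coord 2 + (6)·τ' = +0.84451; +0.84451 ∈ [0.1, 1.1) → IN Λ
#4 (4,-5): internal coord 4 + (-5)·τ' = +4.96291; +4.96291 ∉ [0.1, 1.1) → out
#5 (1,7): internal coord 1 + (7)·τ' = -0.34808; -0.34808 ∉ [0.1, 1.1) → out
#6 (0,1): internal coord 0 + (1)·τ' = -0.19258; -0.19258 ∉ [0.1, 1.1) → out
#7 (3,12): internal coord 3 + (12)·τ' = +0.68901; +0.68901 ∈ [0.1, 1.1) → IN Λ

2, 3, 7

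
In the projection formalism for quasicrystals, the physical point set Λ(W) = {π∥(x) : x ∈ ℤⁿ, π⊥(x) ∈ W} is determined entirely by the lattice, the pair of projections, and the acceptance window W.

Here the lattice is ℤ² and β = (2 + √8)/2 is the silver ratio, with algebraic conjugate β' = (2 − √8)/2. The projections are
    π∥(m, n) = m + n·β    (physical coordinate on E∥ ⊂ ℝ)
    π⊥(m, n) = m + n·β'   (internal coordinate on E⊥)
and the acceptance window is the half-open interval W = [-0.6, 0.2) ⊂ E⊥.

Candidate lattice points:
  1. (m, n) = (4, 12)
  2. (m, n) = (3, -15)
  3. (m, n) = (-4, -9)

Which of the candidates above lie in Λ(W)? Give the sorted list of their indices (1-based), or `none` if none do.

Numerically β ≈ 2.41421 and β' = −1/β ≈ -0.41421.
candidate 1: (m,n)=(4,12) → π∥ = 4+12·β ≈ 32.97056, π⊥ = 4+12·β' ≈ -0.97056 ∉ [-0.6, 0.2) ⇒ out
candidate 2: (m,n)=(3,-15) → π∥ = 3-15·β ≈ -33.21320, π⊥ = 3-15·β' ≈ 9.21320 ∉ [-0.6, 0.2) ⇒ out
candidate 3: (m,n)=(-4,-9) → π∥ = -4-9·β ≈ -25.72792, π⊥ = -4-9·β' ≈ -0.27208 ∈ [-0.6, 0.2) ⇒ IN Λ

3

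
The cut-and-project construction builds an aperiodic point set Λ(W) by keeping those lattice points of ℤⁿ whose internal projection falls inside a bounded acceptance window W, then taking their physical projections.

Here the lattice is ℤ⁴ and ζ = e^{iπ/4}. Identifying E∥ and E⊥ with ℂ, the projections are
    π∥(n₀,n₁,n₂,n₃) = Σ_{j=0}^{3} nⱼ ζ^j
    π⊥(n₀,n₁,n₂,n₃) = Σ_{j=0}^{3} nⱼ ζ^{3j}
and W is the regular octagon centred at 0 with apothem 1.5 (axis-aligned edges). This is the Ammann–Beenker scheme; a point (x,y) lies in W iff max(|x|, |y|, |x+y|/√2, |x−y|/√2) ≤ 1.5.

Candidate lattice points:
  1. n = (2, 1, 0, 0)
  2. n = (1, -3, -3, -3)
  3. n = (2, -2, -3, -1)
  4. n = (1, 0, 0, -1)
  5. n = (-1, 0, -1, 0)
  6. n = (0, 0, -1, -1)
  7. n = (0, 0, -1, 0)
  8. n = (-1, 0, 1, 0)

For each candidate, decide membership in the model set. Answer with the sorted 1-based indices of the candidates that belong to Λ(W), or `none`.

π⊥(n) = n₀ + n₁ζ³ + n₂ζ⁶ + n₃ζ⁹ where ζ = e^{iπ/4}.
candidate 1: n = (2, 1, 0, 0) → π⊥ ≈ (+1.2929, +0.7071); max(|x|,|y|,|x±y|/√2) = 1.4142 ≤ 1.5 ⇒ ∈ W
candidate 2: n = (1, -3, -3, -3) → π⊥ ≈ (+1.0000, -1.2426); max(|x|,|y|,|x±y|/√2) = 1.5858 > 1.5 ⇒ ∉ W
candidate 3: n = (2, -2, -3, -1) → π⊥ ≈ (+2.7071, +0.8787); max(|x|,|y|,|x±y|/√2) = 2.7071 > 1.5 ⇒ ∉ W
candidate 4: n = (1, 0, 0, -1) → π⊥ ≈ (+0.2929, -0.7071); max(|x|,|y|,|x±y|/√2) = 0.7071 ≤ 1.5 ⇒ ∈ W
candidate 5: n = (-1, 0, -1, 0) → π⊥ ≈ (-1.0000, +1.0000); max(|x|,|y|,|x±y|/√2) = 1.4142 ≤ 1.5 ⇒ ∈ W
candidate 6: n = (0, 0, -1, -1) → π⊥ ≈ (-0.7071, +0.2929); max(|x|,|y|,|x±y|/√2) = 0.7071 ≤ 1.5 ⇒ ∈ W
candidate 7: n = (0, 0, -1, 0) → π⊥ ≈ (+0.0000, +1.0000); max(|x|,|y|,|x±y|/√2) = 1.0000 ≤ 1.5 ⇒ ∈ W
candidate 8: n = (-1, 0, 1, 0) → π⊥ ≈ (-1.0000, -1.0000); max(|x|,|y|,|x±y|/√2) = 1.4142 ≤ 1.5 ⇒ ∈ W

1, 4, 5, 6, 7, 8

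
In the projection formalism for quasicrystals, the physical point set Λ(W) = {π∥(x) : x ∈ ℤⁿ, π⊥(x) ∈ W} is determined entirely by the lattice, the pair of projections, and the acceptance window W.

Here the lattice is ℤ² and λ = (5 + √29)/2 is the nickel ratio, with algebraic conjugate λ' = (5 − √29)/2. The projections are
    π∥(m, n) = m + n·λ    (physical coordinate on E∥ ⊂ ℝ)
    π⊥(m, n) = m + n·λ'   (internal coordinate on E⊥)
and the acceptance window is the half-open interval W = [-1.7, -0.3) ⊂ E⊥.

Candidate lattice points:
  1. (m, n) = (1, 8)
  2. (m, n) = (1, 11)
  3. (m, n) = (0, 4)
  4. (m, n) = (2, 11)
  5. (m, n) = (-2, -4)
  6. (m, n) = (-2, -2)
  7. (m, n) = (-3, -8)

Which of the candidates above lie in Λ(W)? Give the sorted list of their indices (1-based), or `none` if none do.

1, 2, 3, 5, 6, 7

Compute λ' = (5−√29)/2 = -0.19258, so π⊥(m,n) = m -0.19258·n.
#1 (1,8): internal coord 1 + (8)·λ' = -0.54066; -0.54066 ∈ [-1.7, -0.3) → IN Λ
#2 (1,11): internal coord 1 + (11)·λ' = -1.11841; -1.11841 ∈ [-1.7, -0.3) → IN Λ
#3 (0,4): internal coord 0 + (4)·λ' = -0.77033; -0.77033 ∈ [-1.7, -0.3) → IN Λ
#4 (2,11): internal coord 2 + (11)·λ' = -0.11841; -0.11841 ∉ [-1.7, -0.3) → out
#5 (-2,-4): internal coord -2 + (-4)·λ' = -1.22967; -1.22967 ∈ [-1.7, -0.3) → IN Λ
#6 (-2,-2): internal coord -2 + (-2)·λ' = -1.61484; -1.61484 ∈ [-1.7, -0.3) → IN Λ
#7 (-3,-8): internal coord -3 + (-8)·λ' = -1.45934; -1.45934 ∈ [-1.7, -0.3) → IN Λ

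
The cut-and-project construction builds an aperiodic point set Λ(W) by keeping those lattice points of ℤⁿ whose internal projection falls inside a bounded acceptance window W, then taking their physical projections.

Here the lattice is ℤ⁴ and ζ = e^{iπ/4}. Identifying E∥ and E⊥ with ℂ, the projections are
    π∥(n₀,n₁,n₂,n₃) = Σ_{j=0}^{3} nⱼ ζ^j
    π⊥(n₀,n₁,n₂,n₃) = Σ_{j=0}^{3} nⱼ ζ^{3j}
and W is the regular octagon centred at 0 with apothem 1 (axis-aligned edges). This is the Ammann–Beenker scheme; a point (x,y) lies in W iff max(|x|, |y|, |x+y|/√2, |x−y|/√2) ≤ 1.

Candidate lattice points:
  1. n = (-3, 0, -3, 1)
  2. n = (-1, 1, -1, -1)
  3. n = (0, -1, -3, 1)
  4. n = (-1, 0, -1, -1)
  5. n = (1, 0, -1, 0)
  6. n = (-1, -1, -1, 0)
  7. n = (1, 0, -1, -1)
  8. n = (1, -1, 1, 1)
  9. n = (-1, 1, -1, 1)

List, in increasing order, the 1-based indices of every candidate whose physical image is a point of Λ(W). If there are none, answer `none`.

6, 7

Internal map: ζ^{3j} for j=0..3 gives (1,0), (−√2/2,√2/2), (0,−1), (√2/2,√2/2).
#1 (-3, 0, -3, 1): internal (-2.2929, 3.7071); octagon support 4.2426 vs apothem 1 → ∉ W
#2 (-1, 1, -1, -1): internal (-2.4142, 1.0000); octagon support 2.4142 vs apothem 1 → ∉ W
#3 (0, -1, -3, 1): internal (1.4142, 3.0000); octagon support 3.1213 vs apothem 1 → ∉ W
#4 (-1, 0, -1, -1): internal (-1.7071, 0.2929); octagon support 1.7071 vs apothem 1 → ∉ W
#5 (1, 0, -1, 0): internal (1.0000, 1.0000); octagon support 1.4142 vs apothem 1 → ∉ W
#6 (-1, -1, -1, 0): internal (-0.2929, 0.2929); octagon support 0.4142 vs apothem 1 → ∈ W
#7 (1, 0, -1, -1): internal (0.2929, 0.2929); octagon support 0.4142 vs apothem 1 → ∈ W
#8 (1, -1, 1, 1): internal (2.4142, -1.0000); octagon support 2.4142 vs apothem 1 → ∉ W
#9 (-1, 1, -1, 1): internal (-1.0000, 2.4142); octagon support 2.4142 vs apothem 1 → ∉ W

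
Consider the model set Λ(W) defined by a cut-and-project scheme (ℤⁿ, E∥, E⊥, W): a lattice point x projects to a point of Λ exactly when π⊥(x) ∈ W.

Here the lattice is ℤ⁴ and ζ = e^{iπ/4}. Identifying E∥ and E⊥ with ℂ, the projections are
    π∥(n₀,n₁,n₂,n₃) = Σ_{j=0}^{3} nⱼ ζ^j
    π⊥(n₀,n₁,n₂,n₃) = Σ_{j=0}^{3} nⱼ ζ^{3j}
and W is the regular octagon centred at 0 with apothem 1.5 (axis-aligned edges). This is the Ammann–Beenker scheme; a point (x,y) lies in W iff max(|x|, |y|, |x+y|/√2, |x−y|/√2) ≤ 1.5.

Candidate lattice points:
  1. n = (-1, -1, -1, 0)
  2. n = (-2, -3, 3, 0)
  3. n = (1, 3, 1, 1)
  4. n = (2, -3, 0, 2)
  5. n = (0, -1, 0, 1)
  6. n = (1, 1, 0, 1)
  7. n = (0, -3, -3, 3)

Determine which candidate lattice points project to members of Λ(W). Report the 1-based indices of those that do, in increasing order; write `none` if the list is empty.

π⊥(n) = n₀ + n₁ζ³ + n₂ζ⁶ + n₃ζ⁹ where ζ = e^{iπ/4}.
candidate 1: n = (-1, -1, -1, 0) → π⊥ ≈ (-0.29289, +0.29289); max(|x|,|y|,|x±y|/√2) = 0.41421 ≤ 1.5 ⇒ ∈ W
candidate 2: n = (-2, -3, 3, 0) → π⊥ ≈ (+0.12132, -5.12132); max(|x|,|y|,|x±y|/√2) = 5.12132 > 1.5 ⇒ ∉ W
candidate 3: n = (1, 3, 1, 1) → π⊥ ≈ (-0.41421, +1.82843); max(|x|,|y|,|x±y|/√2) = 1.82843 > 1.5 ⇒ ∉ W
candidate 4: n = (2, -3, 0, 2) → π⊥ ≈ (+5.53553, -0.70711); max(|x|,|y|,|x±y|/√2) = 5.53553 > 1.5 ⇒ ∉ W
candidate 5: n = (0, -1, 0, 1) → π⊥ ≈ (+1.41421, +0.00000); max(|x|,|y|,|x±y|/√2) = 1.41421 ≤ 1.5 ⇒ ∈ W
candidate 6: n = (1, 1, 0, 1) → π⊥ ≈ (+1.00000, +1.41421); max(|x|,|y|,|x±y|/√2) = 1.70711 > 1.5 ⇒ ∉ W
candidate 7: n = (0, -3, -3, 3) → π⊥ ≈ (+4.24264, +3.00000); max(|x|,|y|,|x±y|/√2) = 5.12132 > 1.5 ⇒ ∉ W

1, 5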